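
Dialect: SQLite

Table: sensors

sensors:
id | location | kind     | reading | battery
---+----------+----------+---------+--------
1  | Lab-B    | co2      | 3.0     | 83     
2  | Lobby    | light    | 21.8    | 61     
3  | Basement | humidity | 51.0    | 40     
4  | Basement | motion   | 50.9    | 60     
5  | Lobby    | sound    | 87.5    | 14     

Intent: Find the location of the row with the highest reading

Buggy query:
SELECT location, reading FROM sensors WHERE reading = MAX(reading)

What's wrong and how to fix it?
Bug: MAX(reading) is an aggregate and cannot be used directly in WHERE

Fix: Wrap MAX in a scalar subquery so WHERE compares against a single value

Corrected query:
SELECT location, reading FROM sensors WHERE reading = (SELECT MAX(reading) FROM sensors)

Result:
location | reading
---------+--------
Lobby    | 87.5   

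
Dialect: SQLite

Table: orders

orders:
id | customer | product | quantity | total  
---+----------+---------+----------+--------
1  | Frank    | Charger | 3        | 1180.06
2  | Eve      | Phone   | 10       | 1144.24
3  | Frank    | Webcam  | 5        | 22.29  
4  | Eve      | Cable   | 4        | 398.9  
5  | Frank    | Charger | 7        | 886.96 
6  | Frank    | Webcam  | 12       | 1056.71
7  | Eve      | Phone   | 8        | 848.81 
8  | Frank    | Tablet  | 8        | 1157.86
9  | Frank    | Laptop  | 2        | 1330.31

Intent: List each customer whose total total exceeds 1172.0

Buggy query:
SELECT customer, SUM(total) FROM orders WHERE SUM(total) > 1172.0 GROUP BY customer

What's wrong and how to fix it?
Bug: WHERE runs before GROUP BY, so aggregates aren't available there

Fix: Use HAVING (which filters groups after aggregation) instead of WHERE

Corrected query:
SELECT customer, SUM(total) FROM orders GROUP BY customer HAVING SUM(total) > 1172.0

Result:
customer | SUM(total)
---------+-----------
Eve      | 2391.95   
Frank    | 5634.19   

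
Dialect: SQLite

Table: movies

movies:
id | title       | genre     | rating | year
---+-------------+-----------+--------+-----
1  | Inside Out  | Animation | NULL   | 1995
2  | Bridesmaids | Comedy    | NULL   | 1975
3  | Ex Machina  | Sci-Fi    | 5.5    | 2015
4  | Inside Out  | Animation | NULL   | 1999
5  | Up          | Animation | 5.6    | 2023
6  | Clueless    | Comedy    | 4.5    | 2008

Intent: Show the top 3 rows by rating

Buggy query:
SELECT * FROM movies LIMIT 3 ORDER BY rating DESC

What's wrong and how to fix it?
Bug: ORDER BY cannot follow LIMIT; LIMIT is the final clause

Fix: Sort with ORDER BY, then apply LIMIT

Corrected query:
SELECT * FROM movies ORDER BY rating DESC LIMIT 3

Result:
id | title      | genre     | rating | year
---+------------+-----------+--------+-----
5  | Up         | Animation | 5.6    | 2023
3  | Ex Machina | Sci-Fi    | 5.5    | 2015
6  | Clueless   | Comedy    | 4.5    | 2008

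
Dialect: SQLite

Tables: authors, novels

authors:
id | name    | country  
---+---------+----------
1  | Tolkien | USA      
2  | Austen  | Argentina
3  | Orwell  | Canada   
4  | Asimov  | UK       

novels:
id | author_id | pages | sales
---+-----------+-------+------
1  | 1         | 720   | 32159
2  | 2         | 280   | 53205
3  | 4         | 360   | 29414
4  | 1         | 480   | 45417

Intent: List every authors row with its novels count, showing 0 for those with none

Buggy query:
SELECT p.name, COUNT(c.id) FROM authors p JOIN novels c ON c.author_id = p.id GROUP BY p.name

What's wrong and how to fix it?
Bug: INNER JOIN drops authors rows that have no matching novels rows

Fix: Use LEFT JOIN so parents without children still appear (COUNT(c.id) gives 0)

Corrected query:
SELECT p.name, COUNT(c.id) FROM authors p LEFT JOIN novels c ON c.author_id = p.id GROUP BY p.name

Result:
name    | COUNT(c.id)
--------+------------
Asimov  | 1          
Austen  | 1          
Orwell  | 0          
Tolkien | 2          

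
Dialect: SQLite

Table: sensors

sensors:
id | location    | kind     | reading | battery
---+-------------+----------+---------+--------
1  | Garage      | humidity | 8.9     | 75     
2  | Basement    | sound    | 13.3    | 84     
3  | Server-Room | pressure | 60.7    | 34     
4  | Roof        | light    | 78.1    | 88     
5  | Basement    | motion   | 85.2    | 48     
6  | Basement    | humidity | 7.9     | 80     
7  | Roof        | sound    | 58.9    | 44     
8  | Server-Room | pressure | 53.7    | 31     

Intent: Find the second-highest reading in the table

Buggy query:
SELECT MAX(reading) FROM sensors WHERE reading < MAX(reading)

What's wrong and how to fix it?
Bug: The inner MAX is an aggregate inside WHERE, which is not allowed

Fix: Put the inner MAX in a scalar subquery

Corrected query:
SELECT MAX(reading) FROM sensors WHERE reading < (SELECT MAX(reading) FROM sensors)

Result:
MAX(reading)
------------
78.1        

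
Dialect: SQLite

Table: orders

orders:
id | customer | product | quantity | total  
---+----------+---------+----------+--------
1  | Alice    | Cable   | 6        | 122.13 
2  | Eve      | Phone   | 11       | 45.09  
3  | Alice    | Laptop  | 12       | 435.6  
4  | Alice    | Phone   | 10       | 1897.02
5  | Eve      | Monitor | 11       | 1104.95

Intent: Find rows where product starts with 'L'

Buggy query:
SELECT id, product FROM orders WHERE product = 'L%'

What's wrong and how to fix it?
Bug: Wildcards only work with LIKE; '=' treats '%' as a literal character

Fix: Replace '=' with LIKE so 'L%' is treated as a pattern

Corrected query:
SELECT id, product FROM orders WHERE product LIKE 'L%'

Result:
id | product
---+--------
3  | Laptop 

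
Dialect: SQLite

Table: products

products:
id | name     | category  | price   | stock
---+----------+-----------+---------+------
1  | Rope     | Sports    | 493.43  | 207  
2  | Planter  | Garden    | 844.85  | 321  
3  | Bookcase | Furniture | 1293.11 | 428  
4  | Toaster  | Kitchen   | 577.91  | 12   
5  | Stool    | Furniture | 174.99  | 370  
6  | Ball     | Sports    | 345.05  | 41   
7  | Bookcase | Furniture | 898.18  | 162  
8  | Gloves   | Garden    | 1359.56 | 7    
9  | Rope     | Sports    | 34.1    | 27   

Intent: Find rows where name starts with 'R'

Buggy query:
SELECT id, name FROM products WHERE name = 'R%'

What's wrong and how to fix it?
Bug: '=' compares the literal string including the % character; pattern matching needs LIKE

Fix: Use LIKE for wildcard pattern matching

Corrected query:
SELECT id, name FROM products WHERE name LIKE 'R%'

Result:
id | name
---+-----
1  | Rope
9  | Rope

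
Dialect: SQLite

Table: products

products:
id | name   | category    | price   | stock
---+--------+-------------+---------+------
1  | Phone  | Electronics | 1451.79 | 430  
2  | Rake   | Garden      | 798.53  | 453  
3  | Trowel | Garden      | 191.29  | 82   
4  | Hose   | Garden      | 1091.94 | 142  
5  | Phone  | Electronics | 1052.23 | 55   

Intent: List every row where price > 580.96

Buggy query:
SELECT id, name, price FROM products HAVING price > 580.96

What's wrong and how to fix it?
Bug: This is a non-aggregate query (no GROUP BY, no aggregates), so in SQLite the HAVING clause is invalid here; a row-level condition belongs in WHERE

Fix: Replace HAVING with WHERE since the condition applies to individual rows

Corrected query:
SELECT id, name, price FROM products WHERE price > 580.96

Result:
id | name  | price  
---+-------+--------
1  | Phone | 1451.79
2  | Rake  | 798.53 
4  | Hose  | 1091.94
5  | Phone | 1052.23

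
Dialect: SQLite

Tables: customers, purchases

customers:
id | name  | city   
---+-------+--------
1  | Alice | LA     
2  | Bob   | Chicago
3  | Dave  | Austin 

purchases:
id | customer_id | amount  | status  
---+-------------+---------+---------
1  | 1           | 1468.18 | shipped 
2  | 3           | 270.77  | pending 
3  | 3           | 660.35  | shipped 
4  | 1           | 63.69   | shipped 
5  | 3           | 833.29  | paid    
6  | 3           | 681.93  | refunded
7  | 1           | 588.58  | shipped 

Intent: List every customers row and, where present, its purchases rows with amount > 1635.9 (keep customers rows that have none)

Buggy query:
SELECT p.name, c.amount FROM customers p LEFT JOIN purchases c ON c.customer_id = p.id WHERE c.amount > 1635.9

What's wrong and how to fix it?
Bug: Filtering c.amount in WHERE discards the NULL rows produced by LEFT JOIN, turning it into an inner join

Fix: Put 'c.amount > 1635.9' in the JOIN's ON clause instead of WHERE

Corrected query:
SELECT p.name, c.amount FROM customers p LEFT JOIN purchases c ON c.customer_id = p.id AND c.amount > 1635.9

Result:
name  | amount
------+-------
Alice | NULL  
Bob   | NULL  
Dave  | NULL  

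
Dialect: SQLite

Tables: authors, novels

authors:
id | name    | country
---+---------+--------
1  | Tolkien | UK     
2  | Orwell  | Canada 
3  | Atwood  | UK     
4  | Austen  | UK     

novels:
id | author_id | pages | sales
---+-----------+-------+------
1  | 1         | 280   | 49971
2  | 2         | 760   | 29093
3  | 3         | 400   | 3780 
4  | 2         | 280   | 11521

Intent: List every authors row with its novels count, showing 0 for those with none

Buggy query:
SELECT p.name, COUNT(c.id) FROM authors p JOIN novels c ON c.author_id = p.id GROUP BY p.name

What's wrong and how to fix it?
Bug: INNER JOIN drops authors rows that have no matching novels rows

Fix: Switch to LEFT JOIN to retain unmatched parent rows

Corrected query:
SELECT p.name, COUNT(c.id) FROM authors p LEFT JOIN novels c ON c.author_id = p.id GROUP BY p.name

Result:
name    | COUNT(c.id)
--------+------------
Atwood  | 1          
Austen  | 0          
Orwell  | 2          
Tolkien | 1          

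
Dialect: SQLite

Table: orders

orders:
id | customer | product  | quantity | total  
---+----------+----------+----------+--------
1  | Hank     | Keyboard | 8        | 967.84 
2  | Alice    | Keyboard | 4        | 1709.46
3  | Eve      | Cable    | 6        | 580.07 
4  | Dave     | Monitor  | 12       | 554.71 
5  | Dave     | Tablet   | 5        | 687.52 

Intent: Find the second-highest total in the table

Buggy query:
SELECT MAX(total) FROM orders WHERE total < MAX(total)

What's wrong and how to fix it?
Bug: The inner MAX is an aggregate inside WHERE, which is not allowed

Fix: Compute the overall MAX in a subquery, then take MAX of rows below it

Corrected query:
SELECT MAX(total) FROM orders WHERE total < (SELECT MAX(total) FROM orders)

Result:
MAX(total)
----------
967.84    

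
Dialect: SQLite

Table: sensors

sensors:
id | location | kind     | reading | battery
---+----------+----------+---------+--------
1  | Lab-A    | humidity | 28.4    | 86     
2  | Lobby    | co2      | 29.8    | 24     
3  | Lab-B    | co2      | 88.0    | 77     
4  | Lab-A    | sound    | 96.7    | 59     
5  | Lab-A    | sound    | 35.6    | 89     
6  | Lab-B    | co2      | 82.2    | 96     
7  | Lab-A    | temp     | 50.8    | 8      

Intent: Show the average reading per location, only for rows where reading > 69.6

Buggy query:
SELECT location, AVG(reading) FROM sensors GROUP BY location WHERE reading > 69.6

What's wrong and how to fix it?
Bug: WHERE cannot follow GROUP BY

Fix: Place WHERE between FROM and GROUP BY

Corrected query:
SELECT location, AVG(reading) FROM sensors WHERE reading > 69.6 GROUP BY location

Result:
location | AVG(reading)
---------+-------------
Lab-A    | 96.7        
Lab-B    | 85.1        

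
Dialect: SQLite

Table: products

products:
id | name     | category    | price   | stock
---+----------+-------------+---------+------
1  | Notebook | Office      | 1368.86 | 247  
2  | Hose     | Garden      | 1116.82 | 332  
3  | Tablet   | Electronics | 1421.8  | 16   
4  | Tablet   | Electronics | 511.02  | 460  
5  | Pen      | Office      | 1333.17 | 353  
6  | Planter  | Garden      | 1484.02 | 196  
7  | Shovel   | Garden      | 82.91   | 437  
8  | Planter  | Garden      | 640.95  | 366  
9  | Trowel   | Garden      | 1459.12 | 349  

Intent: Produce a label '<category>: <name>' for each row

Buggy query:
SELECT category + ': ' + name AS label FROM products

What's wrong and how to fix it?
Bug: SQLite uses || for string concatenation; + coerces text to numbers (yielding 0)

Fix: Replace + with || to concatenate text

Corrected query:
SELECT category || ': ' || name AS label FROM products

Result:
label              
-------------------
Office: Notebook   
Garden: Hose       
Electronics: Tablet
Electronics: Tablet
Office: Pen        
Garden: Planter    
Garden: Shovel     
Garden: Planter    
Garden: Trowel     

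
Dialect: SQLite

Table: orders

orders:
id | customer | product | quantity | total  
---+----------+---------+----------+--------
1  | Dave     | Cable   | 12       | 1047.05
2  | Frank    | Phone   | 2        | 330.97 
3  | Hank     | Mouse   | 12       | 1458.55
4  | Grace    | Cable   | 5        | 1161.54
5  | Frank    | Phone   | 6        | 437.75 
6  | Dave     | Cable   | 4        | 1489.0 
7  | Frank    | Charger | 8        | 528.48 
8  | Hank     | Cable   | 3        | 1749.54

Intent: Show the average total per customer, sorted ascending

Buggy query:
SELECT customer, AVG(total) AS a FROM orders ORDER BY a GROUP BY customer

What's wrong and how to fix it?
Bug: ORDER BY appears before GROUP BY; SQL clause order requires GROUP BY first

Fix: Reorder: SELECT … FROM … GROUP BY … ORDER BY …

Corrected query:
SELECT customer, AVG(total) AS a FROM orders GROUP BY customer ORDER BY a

Result:
customer | a       
---------+---------
Frank    | 432.4   
Grace    | 1161.54 
Dave     | 1268.025
Hank     | 1604.045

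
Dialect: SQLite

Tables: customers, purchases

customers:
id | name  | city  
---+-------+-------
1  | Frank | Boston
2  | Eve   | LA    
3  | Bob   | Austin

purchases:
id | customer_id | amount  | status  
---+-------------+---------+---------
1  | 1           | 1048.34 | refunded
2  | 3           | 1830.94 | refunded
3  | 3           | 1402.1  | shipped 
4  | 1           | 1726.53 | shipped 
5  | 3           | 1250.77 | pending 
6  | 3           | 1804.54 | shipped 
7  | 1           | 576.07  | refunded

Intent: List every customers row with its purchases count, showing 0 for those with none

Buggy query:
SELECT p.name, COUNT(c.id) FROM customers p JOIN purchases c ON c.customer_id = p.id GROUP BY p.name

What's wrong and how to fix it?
Bug: INNER JOIN drops customers rows that have no matching purchases rows

Fix: Use LEFT JOIN so parents without children still appear (COUNT(c.id) gives 0)

Corrected query:
SELECT p.name, COUNT(c.id) FROM customers p LEFT JOIN purchases c ON c.customer_id = p.id GROUP BY p.name

Result:
name  | COUNT(c.id)
------+------------
Bob   | 4          
Eve   | 0          
Frank | 3          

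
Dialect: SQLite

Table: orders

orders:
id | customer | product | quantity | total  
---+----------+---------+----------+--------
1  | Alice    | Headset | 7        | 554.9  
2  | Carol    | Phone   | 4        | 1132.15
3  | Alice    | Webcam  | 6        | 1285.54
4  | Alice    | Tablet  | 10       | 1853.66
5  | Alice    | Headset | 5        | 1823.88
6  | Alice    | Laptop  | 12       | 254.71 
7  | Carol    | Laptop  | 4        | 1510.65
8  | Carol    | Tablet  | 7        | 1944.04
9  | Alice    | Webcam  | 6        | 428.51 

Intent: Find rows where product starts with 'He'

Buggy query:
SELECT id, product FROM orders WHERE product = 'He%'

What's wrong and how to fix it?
Bug: Wildcards only work with LIKE; '=' treats '%' as a literal character

Fix: Use LIKE for wildcard pattern matching

Corrected query:
SELECT id, product FROM orders WHERE product LIKE 'He%'

Result:
id | product
---+--------
1  | Headset
5  | Headset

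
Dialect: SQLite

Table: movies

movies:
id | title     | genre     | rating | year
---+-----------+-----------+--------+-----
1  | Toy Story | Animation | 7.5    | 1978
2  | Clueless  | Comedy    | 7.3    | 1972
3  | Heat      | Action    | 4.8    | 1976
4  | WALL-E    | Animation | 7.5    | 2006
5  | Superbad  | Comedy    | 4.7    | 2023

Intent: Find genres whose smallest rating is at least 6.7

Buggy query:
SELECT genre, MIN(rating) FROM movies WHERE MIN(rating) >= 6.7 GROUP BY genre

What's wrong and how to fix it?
Bug: Aggregates like MIN are computed per group after WHERE runs

Fix: Replace WHERE with HAVING after the GROUP BY

Corrected query:
SELECT genre, MIN(rating) FROM movies GROUP BY genre HAVING MIN(rating) >= 6.7

Result:
genre     | MIN(rating)
----------+------------
Animation | 7.5        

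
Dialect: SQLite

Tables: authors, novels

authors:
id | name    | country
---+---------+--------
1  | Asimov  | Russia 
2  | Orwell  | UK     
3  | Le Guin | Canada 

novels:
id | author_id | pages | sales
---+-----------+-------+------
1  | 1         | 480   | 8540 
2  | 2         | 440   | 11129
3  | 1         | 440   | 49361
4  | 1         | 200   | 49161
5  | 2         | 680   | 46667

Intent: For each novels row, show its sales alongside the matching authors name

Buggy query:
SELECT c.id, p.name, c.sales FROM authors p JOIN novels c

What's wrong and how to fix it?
Bug: Missing join condition: each novels row is matched to all authors rows instead of just its own

Fix: Specify the join condition linking the foreign key to the parent id

Corrected query:
SELECT c.id, p.name, c.sales FROM authors p JOIN novels c ON c.author_id = p.id

Result:
id | name   | sales
---+--------+------
1  | Asimov | 8540 
2  | Orwell | 11129
3  | Asimov | 49361
4  | Asimov | 49161
5  | Orwell | 46667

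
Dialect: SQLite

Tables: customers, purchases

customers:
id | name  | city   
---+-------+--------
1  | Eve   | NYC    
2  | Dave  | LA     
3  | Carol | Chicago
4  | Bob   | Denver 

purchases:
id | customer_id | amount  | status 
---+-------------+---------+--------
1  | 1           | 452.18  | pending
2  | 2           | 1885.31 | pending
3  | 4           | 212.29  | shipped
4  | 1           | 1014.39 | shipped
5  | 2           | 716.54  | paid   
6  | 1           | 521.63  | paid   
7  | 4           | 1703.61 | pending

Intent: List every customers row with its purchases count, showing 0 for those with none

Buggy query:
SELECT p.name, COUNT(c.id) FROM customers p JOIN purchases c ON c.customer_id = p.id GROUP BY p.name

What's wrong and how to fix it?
Bug: INNER JOIN drops customers rows that have no matching purchases rows

Fix: Use LEFT JOIN so parents without children still appear (COUNT(c.id) gives 0)

Corrected query:
SELECT p.name, COUNT(c.id) FROM customers p LEFT JOIN purchases c ON c.customer_id = p.id GROUP BY p.name

Result:
name  | COUNT(c.id)
------+------------
Bob   | 2          
Carol | 0          
Dave  | 2          
Eve   | 3          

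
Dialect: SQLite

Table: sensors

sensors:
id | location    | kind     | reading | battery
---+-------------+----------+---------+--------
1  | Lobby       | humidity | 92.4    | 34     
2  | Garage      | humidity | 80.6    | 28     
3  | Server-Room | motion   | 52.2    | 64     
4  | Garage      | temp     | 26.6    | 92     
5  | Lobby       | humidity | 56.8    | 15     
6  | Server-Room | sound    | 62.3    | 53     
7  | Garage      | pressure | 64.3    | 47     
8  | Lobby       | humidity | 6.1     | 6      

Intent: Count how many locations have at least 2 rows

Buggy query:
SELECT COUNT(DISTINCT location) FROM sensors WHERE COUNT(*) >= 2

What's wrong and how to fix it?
Bug: WHERE filters individual rows, not groups, so a group-level COUNT is invalid there

Fix: Use a subquery that GROUPs and filters with HAVING, then count its rows

Corrected query:
SELECT COUNT(*) FROM (SELECT location FROM sensors GROUP BY location HAVING COUNT(*) >= 2)

Result:
COUNT(*)
--------
3       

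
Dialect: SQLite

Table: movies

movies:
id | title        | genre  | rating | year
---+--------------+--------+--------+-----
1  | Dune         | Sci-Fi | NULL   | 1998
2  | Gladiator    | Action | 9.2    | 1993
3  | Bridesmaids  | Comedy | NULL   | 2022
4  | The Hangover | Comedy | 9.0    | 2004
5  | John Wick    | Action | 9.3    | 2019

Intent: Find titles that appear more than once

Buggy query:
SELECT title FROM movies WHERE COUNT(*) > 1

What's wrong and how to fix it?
Bug: COUNT(*) is an aggregate and cannot be used in WHERE

Fix: GROUP BY title, then filter groups with HAVING COUNT(*) > 1

Corrected query:
SELECT title FROM movies GROUP BY title HAVING COUNT(*) > 1

Result:
(no rows)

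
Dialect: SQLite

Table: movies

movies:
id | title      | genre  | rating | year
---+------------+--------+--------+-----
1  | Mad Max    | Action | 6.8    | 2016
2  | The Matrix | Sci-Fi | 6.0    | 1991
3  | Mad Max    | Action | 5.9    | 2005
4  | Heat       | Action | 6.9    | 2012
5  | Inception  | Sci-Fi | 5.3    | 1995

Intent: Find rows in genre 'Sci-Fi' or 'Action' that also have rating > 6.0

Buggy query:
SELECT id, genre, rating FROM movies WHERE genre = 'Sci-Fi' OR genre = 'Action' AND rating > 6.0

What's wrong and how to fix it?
Bug: AND binds tighter than OR, so this parses as genre = 'Sci-Fi' OR (genre = 'Action' AND rating > 6.0)

Fix: Group the OR with parentheses (or use IN), then AND the threshold

Corrected query:
SELECT id, genre, rating FROM movies WHERE (genre = 'Sci-Fi' OR genre = 'Action') AND rating > 6.0

Result:
id | genre  | rating
---+--------+-------
1  | Action | 6.8   
4  | Action | 6.9   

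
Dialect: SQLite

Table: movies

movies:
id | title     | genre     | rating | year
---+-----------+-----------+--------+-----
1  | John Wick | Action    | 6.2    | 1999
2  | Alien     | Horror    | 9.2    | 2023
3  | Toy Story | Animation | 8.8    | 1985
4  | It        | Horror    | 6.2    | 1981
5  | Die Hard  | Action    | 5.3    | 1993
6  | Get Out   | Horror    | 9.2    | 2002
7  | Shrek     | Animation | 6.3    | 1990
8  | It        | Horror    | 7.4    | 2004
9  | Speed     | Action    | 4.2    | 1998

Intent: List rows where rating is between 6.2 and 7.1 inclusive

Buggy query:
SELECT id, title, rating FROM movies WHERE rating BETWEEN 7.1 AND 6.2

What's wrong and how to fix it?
Bug: The bounds are reversed; BETWEEN a AND b requires a <= b to match anything

Fix: Swap the bounds so the smaller value comes first

Corrected query:
SELECT id, title, rating FROM movies WHERE rating BETWEEN 6.2 AND 7.1

Result:
id | title     | rating
---+-----------+-------
1  | John Wick | 6.2   
4  | It        | 6.2   
7  | Shrek     | 6.3   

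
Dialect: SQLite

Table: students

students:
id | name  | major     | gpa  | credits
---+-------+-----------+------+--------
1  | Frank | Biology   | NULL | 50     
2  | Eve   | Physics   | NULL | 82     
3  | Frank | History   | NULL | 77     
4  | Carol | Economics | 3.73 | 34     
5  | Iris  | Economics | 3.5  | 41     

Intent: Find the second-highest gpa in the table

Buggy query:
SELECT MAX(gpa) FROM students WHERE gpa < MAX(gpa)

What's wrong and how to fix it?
Bug: MAX(gpa) on the right of the comparison is an aggregate-in-WHERE error

Fix: Put the inner MAX in a scalar subquery

Corrected query:
SELECT MAX(gpa) FROM students WHERE gpa < (SELECT MAX(gpa) FROM students)

Result:
MAX(gpa)
--------
3.5     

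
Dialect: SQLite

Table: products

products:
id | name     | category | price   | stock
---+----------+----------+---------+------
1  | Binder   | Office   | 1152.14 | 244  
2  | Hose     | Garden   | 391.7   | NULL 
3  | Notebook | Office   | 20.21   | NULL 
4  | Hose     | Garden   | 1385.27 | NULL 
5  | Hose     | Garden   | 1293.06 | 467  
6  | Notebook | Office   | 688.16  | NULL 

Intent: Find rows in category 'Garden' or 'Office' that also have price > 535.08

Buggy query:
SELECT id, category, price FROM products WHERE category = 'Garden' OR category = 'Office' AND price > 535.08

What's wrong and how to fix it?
Bug: AND binds tighter than OR, so this parses as category = 'Garden' OR (category = 'Office' AND price > 535.08)

Fix: Group the OR with parentheses (or use IN), then AND the threshold

Corrected query:
SELECT id, category, price FROM products WHERE (category = 'Garden' OR category = 'Office') AND price > 535.08

Result:
id | category | price  
---+----------+--------
1  | Office   | 1152.14
4  | Garden   | 1385.27
5  | Garden   | 1293.06
6  | Office   | 688.16 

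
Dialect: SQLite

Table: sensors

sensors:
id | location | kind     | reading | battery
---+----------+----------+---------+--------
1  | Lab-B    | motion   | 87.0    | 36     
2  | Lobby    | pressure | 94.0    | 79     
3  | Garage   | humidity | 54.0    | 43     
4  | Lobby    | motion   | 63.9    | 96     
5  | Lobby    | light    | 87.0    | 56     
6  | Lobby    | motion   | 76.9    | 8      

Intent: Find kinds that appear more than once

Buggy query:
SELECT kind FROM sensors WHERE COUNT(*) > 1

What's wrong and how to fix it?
Bug: WHERE can't reference COUNT(*); aggregates are computed after WHERE

Fix: Group first, then use HAVING for the count condition

Corrected query:
SELECT kind FROM sensors GROUP BY kind HAVING COUNT(*) > 1

Result:
kind  
------
motion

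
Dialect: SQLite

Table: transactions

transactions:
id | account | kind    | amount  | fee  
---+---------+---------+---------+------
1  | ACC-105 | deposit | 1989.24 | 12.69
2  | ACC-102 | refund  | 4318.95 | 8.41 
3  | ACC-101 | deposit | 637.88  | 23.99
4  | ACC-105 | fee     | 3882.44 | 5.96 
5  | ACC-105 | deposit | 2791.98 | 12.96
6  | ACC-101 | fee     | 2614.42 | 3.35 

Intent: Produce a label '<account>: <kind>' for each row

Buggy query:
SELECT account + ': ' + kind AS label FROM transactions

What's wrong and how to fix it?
Bug: SQLite uses || for string concatenation; + coerces text to numbers (yielding 0)

Fix: Use the || operator for string concatenation

Corrected query:
SELECT account || ': ' || kind AS label FROM transactions

Result:
label           
----------------
ACC-105: deposit
ACC-102: refund 
ACC-101: deposit
ACC-105: fee    
ACC-105: deposit
ACC-101: fee    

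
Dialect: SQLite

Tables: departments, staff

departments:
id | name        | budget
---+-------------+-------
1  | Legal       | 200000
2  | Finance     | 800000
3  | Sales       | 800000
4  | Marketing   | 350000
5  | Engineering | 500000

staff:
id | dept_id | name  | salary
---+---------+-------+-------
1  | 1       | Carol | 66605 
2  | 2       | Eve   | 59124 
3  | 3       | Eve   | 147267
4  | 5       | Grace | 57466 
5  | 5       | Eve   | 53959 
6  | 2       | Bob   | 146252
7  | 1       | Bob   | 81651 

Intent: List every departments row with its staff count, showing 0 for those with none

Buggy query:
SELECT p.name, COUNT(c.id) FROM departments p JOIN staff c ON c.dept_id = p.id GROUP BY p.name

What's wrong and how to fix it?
Bug: An inner join excludes parents with zero children

Fix: Use LEFT JOIN so parents without children still appear (COUNT(c.id) gives 0)

Corrected query:
SELECT p.name, COUNT(c.id) FROM departments p LEFT JOIN staff c ON c.dept_id = p.id GROUP BY p.name

Result:
name        | COUNT(c.id)
------------+------------
Engineering | 2          
Finance     | 2          
Legal       | 2          
Marketing   | 0          
Sales       | 1          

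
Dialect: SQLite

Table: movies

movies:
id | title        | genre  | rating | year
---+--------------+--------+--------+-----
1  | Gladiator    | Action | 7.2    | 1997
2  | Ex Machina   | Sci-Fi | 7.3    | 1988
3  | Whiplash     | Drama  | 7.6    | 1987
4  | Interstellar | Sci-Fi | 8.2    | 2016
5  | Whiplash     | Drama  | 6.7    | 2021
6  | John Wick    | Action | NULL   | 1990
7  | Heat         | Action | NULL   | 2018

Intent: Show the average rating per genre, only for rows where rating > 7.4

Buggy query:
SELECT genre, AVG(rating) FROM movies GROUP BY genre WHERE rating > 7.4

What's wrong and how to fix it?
Bug: WHERE cannot follow GROUP BY

Fix: Move the WHERE clause before GROUP BY

Corrected query:
SELECT genre, AVG(rating) FROM movies WHERE rating > 7.4 GROUP BY genre

Result:
genre  | AVG(rating)
-------+------------
Drama  | 7.6        
Sci-Fi | 8.2        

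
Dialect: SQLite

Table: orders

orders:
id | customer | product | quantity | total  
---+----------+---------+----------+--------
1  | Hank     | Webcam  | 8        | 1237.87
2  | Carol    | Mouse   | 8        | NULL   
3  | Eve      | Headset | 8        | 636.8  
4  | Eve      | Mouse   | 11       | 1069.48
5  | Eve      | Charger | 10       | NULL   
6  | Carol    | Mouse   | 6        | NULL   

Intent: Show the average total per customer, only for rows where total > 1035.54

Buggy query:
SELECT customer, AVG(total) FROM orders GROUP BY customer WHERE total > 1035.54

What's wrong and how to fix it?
Bug: WHERE cannot follow GROUP BY

Fix: Place WHERE between FROM and GROUP BY

Corrected query:
SELECT customer, AVG(total) FROM orders WHERE total > 1035.54 GROUP BY customer

Result:
customer | AVG(total)
---------+-----------
Eve      | 1069.48   
Hank     | 1237.87   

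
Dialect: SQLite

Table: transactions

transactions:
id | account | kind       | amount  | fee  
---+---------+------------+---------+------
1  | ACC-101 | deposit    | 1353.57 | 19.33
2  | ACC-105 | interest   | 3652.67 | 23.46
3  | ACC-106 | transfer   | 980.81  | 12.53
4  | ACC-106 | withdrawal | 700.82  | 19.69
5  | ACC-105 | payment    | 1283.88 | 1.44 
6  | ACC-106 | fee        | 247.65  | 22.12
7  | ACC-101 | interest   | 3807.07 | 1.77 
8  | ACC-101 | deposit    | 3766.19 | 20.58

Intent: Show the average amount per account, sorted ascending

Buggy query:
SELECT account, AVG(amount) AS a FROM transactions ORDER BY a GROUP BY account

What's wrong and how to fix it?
Bug: ORDER BY appears before GROUP BY; SQL clause order requires GROUP BY first

Fix: Move ORDER BY to the end, after GROUP BY

Corrected query:
SELECT account, AVG(amount) AS a FROM transactions GROUP BY account ORDER BY a

Result:
account | a         
--------+-----------
ACC-106 | 643.093333
ACC-105 | 2468.275  
ACC-101 | 2975.61   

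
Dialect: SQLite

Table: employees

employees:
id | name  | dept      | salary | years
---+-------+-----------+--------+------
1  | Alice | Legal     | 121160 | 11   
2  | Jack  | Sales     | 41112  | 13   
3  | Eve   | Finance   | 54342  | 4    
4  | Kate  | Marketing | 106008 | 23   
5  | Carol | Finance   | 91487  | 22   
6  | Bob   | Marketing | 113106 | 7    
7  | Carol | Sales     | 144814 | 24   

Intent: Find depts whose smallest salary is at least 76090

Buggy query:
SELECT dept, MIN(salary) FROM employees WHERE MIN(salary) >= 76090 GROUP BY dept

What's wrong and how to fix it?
Bug: MIN() in WHERE is a misuse of aggregate

Fix: Replace WHERE with HAVING after the GROUP BY

Corrected query:
SELECT dept, MIN(salary) FROM employees GROUP BY dept HAVING MIN(salary) >= 76090

Result:
dept      | MIN(salary)
----------+------------
Legal     | 121160     
Marketing | 106008     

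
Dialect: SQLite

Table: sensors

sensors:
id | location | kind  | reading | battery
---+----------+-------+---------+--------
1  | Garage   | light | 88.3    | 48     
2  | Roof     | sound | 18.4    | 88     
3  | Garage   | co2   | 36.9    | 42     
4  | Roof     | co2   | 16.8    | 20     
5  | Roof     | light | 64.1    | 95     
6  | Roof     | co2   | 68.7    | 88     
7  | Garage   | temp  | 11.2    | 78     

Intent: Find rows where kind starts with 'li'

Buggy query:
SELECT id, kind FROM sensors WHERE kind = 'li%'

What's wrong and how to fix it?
Bug: Wildcards only work with LIKE; '=' treats '%' as a literal character

Fix: Replace '=' with LIKE so 'li%' is treated as a pattern

Corrected query:
SELECT id, kind FROM sensors WHERE kind LIKE 'li%'

Result:
id | kind 
---+------
1  | light
5  | light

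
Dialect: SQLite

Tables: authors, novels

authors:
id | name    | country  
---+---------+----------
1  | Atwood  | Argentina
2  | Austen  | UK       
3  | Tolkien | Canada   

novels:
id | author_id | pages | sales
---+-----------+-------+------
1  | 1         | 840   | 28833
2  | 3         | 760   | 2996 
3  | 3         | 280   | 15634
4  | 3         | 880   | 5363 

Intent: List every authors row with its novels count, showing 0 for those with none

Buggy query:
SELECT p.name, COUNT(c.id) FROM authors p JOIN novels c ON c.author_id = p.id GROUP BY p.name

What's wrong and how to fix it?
Bug: INNER JOIN drops authors rows that have no matching novels rows

Fix: Use LEFT JOIN so parents without children still appear (COUNT(c.id) gives 0)

Corrected query:
SELECT p.name, COUNT(c.id) FROM authors p LEFT JOIN novels c ON c.author_id = p.id GROUP BY p.name

Result:
name    | COUNT(c.id)
--------+------------
Atwood  | 1          
Austen  | 0          
Tolkien | 3          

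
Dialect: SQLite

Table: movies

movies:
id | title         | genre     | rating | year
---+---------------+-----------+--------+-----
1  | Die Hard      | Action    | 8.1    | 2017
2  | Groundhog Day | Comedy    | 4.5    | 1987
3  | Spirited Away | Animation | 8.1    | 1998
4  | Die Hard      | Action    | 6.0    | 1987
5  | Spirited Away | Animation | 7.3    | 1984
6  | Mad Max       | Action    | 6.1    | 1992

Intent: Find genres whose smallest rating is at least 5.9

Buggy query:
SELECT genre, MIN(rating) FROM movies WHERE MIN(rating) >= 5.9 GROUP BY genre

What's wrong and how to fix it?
Bug: MIN() in WHERE is a misuse of aggregate

Fix: Replace WHERE with HAVING after the GROUP BY

Corrected query:
SELECT genre, MIN(rating) FROM movies GROUP BY genre HAVING MIN(rating) >= 5.9

Result:
genre     | MIN(rating)
----------+------------
Action    | 6          
Animation | 7.3        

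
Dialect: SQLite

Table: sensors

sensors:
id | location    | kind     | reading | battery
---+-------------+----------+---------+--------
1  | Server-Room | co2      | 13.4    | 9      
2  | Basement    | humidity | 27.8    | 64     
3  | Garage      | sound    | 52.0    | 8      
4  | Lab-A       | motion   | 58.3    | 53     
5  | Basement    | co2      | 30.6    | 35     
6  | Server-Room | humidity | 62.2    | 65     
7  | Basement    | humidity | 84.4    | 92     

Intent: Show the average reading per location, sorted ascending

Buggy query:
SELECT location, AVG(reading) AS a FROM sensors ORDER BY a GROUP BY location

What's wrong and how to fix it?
Bug: ORDER BY appears before GROUP BY; SQL clause order requires GROUP BY first

Fix: Reorder: SELECT … FROM … GROUP BY … ORDER BY …

Corrected query:
SELECT location, AVG(reading) AS a FROM sensors GROUP BY location ORDER BY a

Result:
location    | a   
------------+-----
Server-Room | 37.8
Basement    | 47.6
Garage      | 52  
Lab-A       | 58.3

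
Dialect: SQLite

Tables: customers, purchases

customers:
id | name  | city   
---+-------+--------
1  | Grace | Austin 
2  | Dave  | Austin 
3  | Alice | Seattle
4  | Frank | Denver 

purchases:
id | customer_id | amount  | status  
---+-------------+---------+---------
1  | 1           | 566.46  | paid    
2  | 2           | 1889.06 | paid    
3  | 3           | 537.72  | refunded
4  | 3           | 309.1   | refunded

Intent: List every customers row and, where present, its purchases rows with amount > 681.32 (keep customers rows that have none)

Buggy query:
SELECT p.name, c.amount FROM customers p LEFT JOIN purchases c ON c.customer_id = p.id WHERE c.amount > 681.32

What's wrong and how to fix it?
Bug: A WHERE condition on the right-hand table after LEFT JOIN drops unmatched parents

Fix: Put 'c.amount > 681.32' in the JOIN's ON clause instead of WHERE

Corrected query:
SELECT p.name, c.amount FROM customers p LEFT JOIN purchases c ON c.customer_id = p.id AND c.amount > 681.32

Result:
name  | amount 
------+--------
Grace | NULL   
Dave  | 1889.06
Alice | NULL   
Frank | NULL   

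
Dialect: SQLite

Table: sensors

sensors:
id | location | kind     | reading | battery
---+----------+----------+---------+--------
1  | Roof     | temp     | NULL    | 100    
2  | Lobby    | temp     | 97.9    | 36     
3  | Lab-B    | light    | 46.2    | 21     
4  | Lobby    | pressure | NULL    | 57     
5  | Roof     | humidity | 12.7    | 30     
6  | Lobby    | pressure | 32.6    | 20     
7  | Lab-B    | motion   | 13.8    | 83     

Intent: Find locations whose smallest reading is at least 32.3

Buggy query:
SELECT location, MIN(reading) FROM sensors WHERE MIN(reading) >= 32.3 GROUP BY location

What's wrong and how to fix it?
Bug: MIN() in WHERE is a misuse of aggregate

Fix: Use HAVING for the per-group MIN condition

Corrected query:
SELECT location, MIN(reading) FROM sensors GROUP BY location HAVING MIN(reading) >= 32.3

Result:
location | MIN(reading)
---------+-------------
Lobby    | 32.6        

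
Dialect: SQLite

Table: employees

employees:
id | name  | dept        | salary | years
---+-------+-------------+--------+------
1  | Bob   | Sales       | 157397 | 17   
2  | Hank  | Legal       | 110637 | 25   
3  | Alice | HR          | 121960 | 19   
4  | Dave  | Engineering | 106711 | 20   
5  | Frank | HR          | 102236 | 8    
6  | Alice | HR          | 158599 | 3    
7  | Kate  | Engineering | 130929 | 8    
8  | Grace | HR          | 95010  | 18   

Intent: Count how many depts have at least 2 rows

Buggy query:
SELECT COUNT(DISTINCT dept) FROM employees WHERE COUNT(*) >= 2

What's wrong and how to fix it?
Bug: WHERE filters individual rows, not groups, so a group-level COUNT is invalid there

Fix: Use a subquery that GROUPs and filters with HAVING, then count its rows

Corrected query:
SELECT COUNT(*) FROM (SELECT dept FROM employees GROUP BY dept HAVING COUNT(*) >= 2)

Result:
COUNT(*)
--------
2       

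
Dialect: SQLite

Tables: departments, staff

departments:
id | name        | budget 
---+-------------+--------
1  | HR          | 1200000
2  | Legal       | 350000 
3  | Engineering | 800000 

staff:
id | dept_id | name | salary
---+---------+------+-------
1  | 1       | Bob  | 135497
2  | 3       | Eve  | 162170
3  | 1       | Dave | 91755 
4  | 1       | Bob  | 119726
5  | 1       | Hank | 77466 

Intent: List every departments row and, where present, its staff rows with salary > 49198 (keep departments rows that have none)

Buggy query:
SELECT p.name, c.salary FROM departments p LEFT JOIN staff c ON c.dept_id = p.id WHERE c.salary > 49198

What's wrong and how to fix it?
Bug: A WHERE condition on the right-hand table after LEFT JOIN drops unmatched parents

Fix: Move the right-table condition into the ON clause so unmatched parents are kept

Corrected query:
SELECT p.name, c.salary FROM departments p LEFT JOIN staff c ON c.dept_id = p.id AND c.salary > 49198

Result:
name        | salary
------------+-------
HR          | 77466 
HR          | 91755 
HR          | 119726
HR          | 135497
Legal       | NULL  
Engineering | 162170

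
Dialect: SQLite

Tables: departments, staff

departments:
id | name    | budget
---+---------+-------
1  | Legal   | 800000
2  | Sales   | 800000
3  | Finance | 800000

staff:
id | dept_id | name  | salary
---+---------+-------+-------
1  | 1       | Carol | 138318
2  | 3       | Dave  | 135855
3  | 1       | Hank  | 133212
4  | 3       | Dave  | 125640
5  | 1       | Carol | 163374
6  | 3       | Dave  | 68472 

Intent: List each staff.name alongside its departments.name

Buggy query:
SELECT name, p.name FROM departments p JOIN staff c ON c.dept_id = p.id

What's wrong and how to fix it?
Bug: Both tables have a 'name' column; the unqualified reference is ambiguous

Fix: Qualify the column with its table alias (c.name)

Corrected query:
SELECT c.name, p.name FROM departments p JOIN staff c ON c.dept_id = p.id

Result:
name  | name   
------+--------
Carol | Legal  
Dave  | Finance
Hank  | Legal  
Dave  | Finance
Carol | Legal  
Dave  | Finance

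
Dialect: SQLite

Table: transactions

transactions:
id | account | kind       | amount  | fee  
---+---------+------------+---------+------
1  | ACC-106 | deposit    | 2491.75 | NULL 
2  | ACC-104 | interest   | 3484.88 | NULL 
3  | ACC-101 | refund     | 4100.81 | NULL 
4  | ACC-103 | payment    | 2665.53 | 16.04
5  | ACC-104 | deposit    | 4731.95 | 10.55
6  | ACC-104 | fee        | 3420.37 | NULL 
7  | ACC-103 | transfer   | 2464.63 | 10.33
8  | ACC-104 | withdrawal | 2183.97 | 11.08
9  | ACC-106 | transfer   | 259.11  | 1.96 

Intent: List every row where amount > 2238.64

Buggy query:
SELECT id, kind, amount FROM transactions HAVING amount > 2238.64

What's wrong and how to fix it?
Bug: This is a non-aggregate query (no GROUP BY, no aggregates), so in SQLite the HAVING clause is invalid here; a row-level condition belongs in WHERE

Fix: Replace HAVING with WHERE since the condition applies to individual rows

Corrected query:
SELECT id, kind, amount FROM transactions WHERE amount > 2238.64

Result:
id | kind     | amount 
---+----------+--------
1  | deposit  | 2491.75
2  | interest | 3484.88
3  | refund   | 4100.81
4  | payment  | 2665.53
5  | deposit  | 4731.95
6  | fee      | 3420.37
7  | transfer | 2464.63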